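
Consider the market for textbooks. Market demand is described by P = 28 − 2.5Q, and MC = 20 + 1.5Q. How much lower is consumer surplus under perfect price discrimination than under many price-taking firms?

Competitive equilibrium sets price equal to marginal cost: 28 − 2.5Q = 20 + 1.5Q, so Q = 2 and P = 23.
CS = ½·(28 − 23)·2 = 5.
A perfectly discriminating monopolist sells every unit with P(Q) ≥ MC(Q), so output equals the competitive quantity Q = 2. Each buyer pays their reservation price, so CS = 0 and the firm captures all surplus.
CS = 0.
Change in consumer surplus: 0 − 5 = −5.

CS falls by 5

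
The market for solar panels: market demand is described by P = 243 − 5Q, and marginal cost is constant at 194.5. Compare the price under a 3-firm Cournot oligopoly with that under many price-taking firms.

Cournot: P = 206.625; Competition: P = 194.5

Cournot with 3 identical firms: the symmetric best-response condition is 243 − 20q = 194.5. Each firm produces q = 2.425, total output Q = 7.275, price P = 206.625.
Perfect competition: P = MC = 194.5, so 243 − 5Q = 194.5 and Q = 9.7.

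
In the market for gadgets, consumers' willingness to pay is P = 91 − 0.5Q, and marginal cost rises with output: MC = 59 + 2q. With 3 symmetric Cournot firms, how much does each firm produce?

Cournot with 3 identical firms: the symmetric best-response condition is 91 − 2q = 59 + 2q. Each firm produces q = 8, total output Q = 24, price P = 79.

q_i = 8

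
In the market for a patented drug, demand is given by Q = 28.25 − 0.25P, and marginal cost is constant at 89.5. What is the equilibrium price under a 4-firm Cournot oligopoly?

Inverting demand: P = 113 − 4Q.
With 4 symmetric Cournot firms, each firm's FOC gives 113 − 20q = 89.5, so q = 1.175, Q = 4·1.175 = 4.7, and P = 94.2.

P = 94.2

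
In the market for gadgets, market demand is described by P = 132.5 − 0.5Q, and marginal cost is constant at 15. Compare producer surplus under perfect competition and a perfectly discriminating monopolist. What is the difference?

Producer surplus rises by 13806.25

Perfect competition: P = MC = 15, so 132.5 − 0.5Q = 15 and Q = 235.
PS = (15 − 15)·235 = 0.
With perfect price discrimination, output is the efficient level Q = 235 (where demand meets MC), but every buyer pays their willingness to pay: CS = 0 and PS = total surplus.
PS = ½·(132.5 − 15)·235 = 13806.25.
Change in producer surplus: 13806.25 − 0 = 13806.25.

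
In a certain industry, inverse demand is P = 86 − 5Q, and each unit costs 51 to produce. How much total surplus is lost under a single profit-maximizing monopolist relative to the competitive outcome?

DWL = 30.625

Perfect competition: P = MC = 51, so 86 − 5Q = 51 and Q = 7.
A monopolist chooses Q where MR = MC. MR = 86 − 10Q; setting this equal to 51 gives Q = 3.5 and P = 68.5.
DWL is the triangle between Q = 3.5 and Q = 7: ½·(7 − 3.5)·(68.5 − 51) = 30.625.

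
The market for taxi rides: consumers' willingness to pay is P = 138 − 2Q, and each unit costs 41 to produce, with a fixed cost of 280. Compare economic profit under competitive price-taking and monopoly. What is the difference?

Under competition P = MC = 41, so Q = (138 − 41)/2 = 48.5.
Profit = (41 − 41)·48.5 − 280 = −280.
Monopoly sets MR = MC: 138 − 4Q = 41 ⇒ Q = 24.25, P = 138 − 2·24.25 = 89.5.
Profit = (89.5 − 41)·24.25 − 280 = 896.125.
Change in economic profit: 896.125 − −280 = 1176.125.

π rises by 1176.125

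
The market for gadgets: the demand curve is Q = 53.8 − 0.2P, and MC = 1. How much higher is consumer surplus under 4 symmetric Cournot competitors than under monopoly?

Consumer surplus rises by 2801.136

Inverting demand: P = 269 − 5Q.
The monopolist equates marginal revenue to marginal cost: 269 − 10Q = 1, so Q = 26.8. From demand, P = 135.
CS = ½·(269 − 135)·26.8 = 1795.6.
In a 4-firm Cournot equilibrium, symmetry and the first-order condition give q = (269 − 1)/(25) = 10.72. So Q = 42.88 and P = 54.6.
CS = ½·(269 − 54.6)·42.88 = 4596.736.
Change in consumer surplus: 4596.736 − 1795.6 = 2801.136.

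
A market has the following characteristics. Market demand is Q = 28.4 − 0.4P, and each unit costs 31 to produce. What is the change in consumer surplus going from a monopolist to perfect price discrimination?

Inverting demand: P = 71 − 2.5Q.
The monopolist equates marginal revenue to marginal cost: 71 − 5Q = 31, so Q = 8. From demand, P = 51.
CS = ½·(71 − 51)·8 = 80.
A perfectly discriminating monopolist sells every unit with P(Q) ≥ MC(Q), so output equals the competitive quantity Q = 16. Each buyer pays their reservation price, so CS = 0 and the firm captures all surplus.
CS = 0.
Change in consumer surplus: 0 − 80 = −80.

CS falls by 80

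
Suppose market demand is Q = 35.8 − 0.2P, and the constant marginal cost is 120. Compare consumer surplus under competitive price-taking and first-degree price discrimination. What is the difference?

Inverting demand: P = 179 − 5Q.
Competitive firms price at marginal cost: P = 120, giving Q = 11.8.
CS = ½·(179 − 120)·11.8 = 348.1.
A perfectly discriminating monopolist sells every unit with P(Q) ≥ MC(Q), so output equals the competitive quantity Q = 11.8. Each buyer pays their reservation price, so CS = 0 and the firm captures all surplus.
CS = 0.
Change in consumer surplus: 0 − 348.1 = −348.1.

Consumer surplus falls by 348.1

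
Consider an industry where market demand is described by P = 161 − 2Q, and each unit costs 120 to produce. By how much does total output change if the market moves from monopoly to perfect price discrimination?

Monopoly sets MR = MC: 161 − 4Q = 120 ⇒ Q = 10.25, P = 161 − 2·10.25 = 140.5.
Under first-degree price discrimination the firm charges each unit its demand price and produces up to where P = MC, i.e. Q = 20.5. Consumer surplus is zero; producer surplus equals total surplus.
Change in total output: 20.5 − 10.25 = 10.25.

Q rises by 10.25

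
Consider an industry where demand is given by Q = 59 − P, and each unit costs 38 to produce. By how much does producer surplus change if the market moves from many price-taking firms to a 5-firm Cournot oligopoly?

Inverting demand: P = 59 − Q.
Under competition P = MC = 38, so Q = (59 − 38)/1 = 21.
PS = (38 − 38)·21 = 0.
In a 5-firm Cournot equilibrium, symmetry and the first-order condition give q = (59 − 38)/(6) = 3.5. So Q = 17.5 and P = 41.5.
PS = (41.5 − 38)·17.5 = 61.25.
Change in producer surplus: 61.25 − 0 = 61.25.

PS rises by 61.25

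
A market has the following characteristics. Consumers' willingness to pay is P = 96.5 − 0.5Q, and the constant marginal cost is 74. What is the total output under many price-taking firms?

Competitive firms price at marginal cost: P = 74, giving Q = 45.

Q = 45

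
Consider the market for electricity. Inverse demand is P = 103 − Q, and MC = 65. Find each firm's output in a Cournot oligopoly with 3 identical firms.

With 3 symmetric Cournot firms, each firm's FOC gives 103 − 4q = 65, so q = 9.5, Q = 3·9.5 = 28.5, and P = 74.5.

q_i = 9.5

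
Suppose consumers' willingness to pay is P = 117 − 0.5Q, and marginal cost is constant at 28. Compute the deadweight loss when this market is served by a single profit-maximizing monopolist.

Competitive firms price at marginal cost: P = 28, giving Q = 178.
The monopolist equates marginal revenue to marginal cost: 117 − Q = 28, so Q = 89. From demand, P = 72.5.
DWL is the triangle between Q = 89 and Q = 178: ½·(178 − 89)·(72.5 − 28) = 1980.25.

DWL = 1980.25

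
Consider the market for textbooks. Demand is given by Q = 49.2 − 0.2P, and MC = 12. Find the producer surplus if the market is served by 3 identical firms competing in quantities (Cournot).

Inverting demand: P = 246 − 5Q.
Cournot with 3 identical firms: the symmetric best-response condition is 246 − 20q = 12. Each firm produces q = 11.7, total output Q = 35.1, price P = 70.5.
PS = (70.5 − 12)·35.1 = 2053.35.

PS = 2053.35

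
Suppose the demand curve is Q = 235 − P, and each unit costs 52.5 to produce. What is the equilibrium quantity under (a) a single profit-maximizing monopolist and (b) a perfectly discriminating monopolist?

Monopoly: Q = 91.25; Perfect PD: Q = 182.5

Inverting demand: P = 235 − Q.
Monopoly sets MR = MC: 235 − 2Q = 52.5 ⇒ Q = 91.25, P = 235 − 91.25 = 143.75.
Under first-degree price discrimination the firm charges each unit its demand price and produces up to where P = MC, i.e. Q = 182.5. Consumer surplus is zero; producer surplus equals total surplus.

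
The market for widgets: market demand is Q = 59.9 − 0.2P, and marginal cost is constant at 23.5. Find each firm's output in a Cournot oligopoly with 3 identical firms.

q_i = 13.8

Inverting demand: P = 299.5 − 5Q.
With 3 symmetric Cournot firms, each firm's FOC gives 299.5 − 20q = 23.5, so q = 13.8, Q = 3·13.8 = 41.4, and P = 92.5.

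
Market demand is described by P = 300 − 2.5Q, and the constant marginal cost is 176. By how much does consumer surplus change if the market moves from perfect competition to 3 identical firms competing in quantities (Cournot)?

Under competition P = MC = 176, so Q = (300 − 176)/2.5 = 49.6.
CS = ½·(300 − 176)·49.6 = 3075.2.
Cournot with 3 identical firms: the symmetric best-response condition is 300 − 10q = 176. Each firm produces q = 12.4, total output Q = 37.2, price P = 207.
CS = ½·(300 − 207)·37.2 = 1729.8.
Change in consumer surplus: 1729.8 − 3075.2 = −1345.4.

Consumer surplus falls by 1345.4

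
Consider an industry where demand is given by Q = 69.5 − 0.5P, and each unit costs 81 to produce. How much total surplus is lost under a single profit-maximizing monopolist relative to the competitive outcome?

Inverting demand: P = 139 − 2Q.
Perfect competition: P = MC = 81, so 139 − 2Q = 81 and Q = 29.
The monopolist equates marginal revenue to marginal cost: 139 − 4Q = 81, so Q = 14.5. From demand, P = 110.
DWL is the triangle between Q = 14.5 and Q = 29: ½·(29 − 14.5)·(110 − 81) = 210.25.

DWL = 210.25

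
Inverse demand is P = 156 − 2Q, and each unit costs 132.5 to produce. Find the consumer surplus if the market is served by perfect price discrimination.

CS = 0

With perfect price discrimination, output is the efficient level Q = 11.75 (where demand meets MC), but every buyer pays their willingness to pay: CS = 0 and PS = total surplus.
CS = 0.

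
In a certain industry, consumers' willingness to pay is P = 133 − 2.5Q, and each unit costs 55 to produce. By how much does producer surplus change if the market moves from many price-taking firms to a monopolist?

Competitive firms price at marginal cost: P = 55, giving Q = 31.2.
PS = (55 − 55)·31.2 = 0.
The monopolist equates marginal revenue to marginal cost: 133 − 5Q = 55, so Q = 15.6. From demand, P = 94.
PS = (94 − 55)·15.6 = 608.4.
Change in producer surplus: 608.4 − 0 = 608.4.

PS rises by 608.4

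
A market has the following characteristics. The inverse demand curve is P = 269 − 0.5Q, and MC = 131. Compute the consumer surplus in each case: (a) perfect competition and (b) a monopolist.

Competition: CS = 19044; Monopoly: CS = 4761

Perfect competition: P = MC = 131, so 269 − 0.5Q = 131 and Q = 276.
CS = ½·(269 − 131)·276 = 19044.
The monopolist equates marginal revenue to marginal cost: 269 − Q = 131, so Q = 138. From demand, P = 200.
CS = ½·(269 − 200)·138 = 4761.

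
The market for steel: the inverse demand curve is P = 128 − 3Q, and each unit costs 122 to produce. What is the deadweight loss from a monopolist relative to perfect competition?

Competitive firms price at marginal cost: P = 122, giving Q = 2.
The monopolist equates marginal revenue to marginal cost: 128 − 6Q = 122, so Q = 1. From demand, P = 125.
DWL is the triangle between Q = 1 and Q = 2: ½·(2 − 1)·(125 − 122) = 1.5.

DWL = 1.5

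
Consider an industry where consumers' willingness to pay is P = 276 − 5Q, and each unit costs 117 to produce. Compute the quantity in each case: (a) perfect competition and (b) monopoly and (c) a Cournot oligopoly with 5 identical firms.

Perfect competition: P = MC = 117, so 276 − 5Q = 117 and Q = 31.8.
The monopolist equates marginal revenue to marginal cost: 276 − 10Q = 117, so Q = 15.9. From demand, P = 196.5.
With 5 symmetric Cournot firms, each firm's FOC gives 276 − 30q = 117, so q = 5.3, Q = 5·5.3 = 26.5, and P = 143.5.

Competition: Q = 31.8; Monopoly: Q = 15.9; Cournot: Q = 26.5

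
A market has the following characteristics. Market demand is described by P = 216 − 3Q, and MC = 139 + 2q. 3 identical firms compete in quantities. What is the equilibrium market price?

In a 3-firm Cournot equilibrium, symmetry and the first-order condition give q = (216 − 139)/(14) = 5.5. So Q = 16.5 and P = 166.5.

P = 166.5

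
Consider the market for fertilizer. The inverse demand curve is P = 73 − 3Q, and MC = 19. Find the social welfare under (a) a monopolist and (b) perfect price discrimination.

Monopoly: TS = 364.5; Perfect PD: TS = 486

A monopolist chooses Q where MR = MC. MR = 73 − 6Q; setting this equal to 19 gives Q = 9 and P = 46.
CS = ½·(73 − 46)·9 = 121.5; PS = (46 − 19)·9 = 243; TS = 364.5.
Under first-degree price discrimination the firm charges each unit its demand price and produces up to where P = MC, i.e. Q = 18. Consumer surplus is zero; producer surplus equals total surplus.
TS = 486 (equal to competitive TS).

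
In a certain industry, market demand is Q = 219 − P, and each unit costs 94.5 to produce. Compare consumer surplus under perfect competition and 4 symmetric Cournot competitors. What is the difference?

Inverting demand: P = 219 − Q.
Competitive firms price at marginal cost: P = 94.5, giving Q = 124.5.
CS = ½·(219 − 94.5)·124.5 = 7750.125.
Cournot with 4 identical firms: the symmetric best-response condition is 219 − 5q = 94.5. Each firm produces q = 24.9, total output Q = 99.6, price P = 119.4.
CS = ½·(219 − 119.4)·99.6 = 4960.08.
Change in consumer surplus: 4960.08 − 7750.125 = −2790.045.

CS falls by 2790.045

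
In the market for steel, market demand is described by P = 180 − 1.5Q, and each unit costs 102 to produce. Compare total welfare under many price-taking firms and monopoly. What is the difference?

Competitive firms price at marginal cost: P = 102, giving Q = 52.
CS = ½·(180 − 102)·52 = 2028; PS = (102 − 102)·52 = 0; TS = 2028.
The monopolist equates marginal revenue to marginal cost: 180 − 3Q = 102, so Q = 26. From demand, P = 141.
CS = ½·(180 − 141)·26 = 507; PS = (141 − 102)·26 = 1014; TS = 1521.
Change in total welfare: 1521 − 2028 = −507.

TS falls by 507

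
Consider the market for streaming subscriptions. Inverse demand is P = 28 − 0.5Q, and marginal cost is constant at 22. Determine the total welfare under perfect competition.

Under competition P = MC = 22, so Q = (28 − 22)/0.5 = 12.
CS = ½·(28 − 22)·12 = 36; PS = (22 − 22)·12 = 0; TS = 36.

TS = 36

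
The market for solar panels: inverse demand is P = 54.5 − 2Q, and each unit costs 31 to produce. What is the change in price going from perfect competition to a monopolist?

Price rises by 11.75

Perfect competition: P = MC = 31, so 54.5 − 2Q = 31 and Q = 11.75.
The monopolist equates marginal revenue to marginal cost: 54.5 − 4Q = 31, so Q = 5.875. From demand, P = 42.75.
Change in price: 42.75 − 31 = 11.75.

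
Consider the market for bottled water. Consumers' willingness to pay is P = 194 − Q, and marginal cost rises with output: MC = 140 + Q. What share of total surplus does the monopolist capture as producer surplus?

PS/TS = 0.75

The monopolist equates marginal revenue to marginal cost: 194 − 2Q = 140 + Q, so Q = 18. From demand, P = 176.
CS = ½·(194 − 176)·18 = 162.
PS = P·Q − VC(Q) = 176·18 − (140·18 + ½·1·18²) = 486.
Share captured = PS/TS = 486/648 = 0.75.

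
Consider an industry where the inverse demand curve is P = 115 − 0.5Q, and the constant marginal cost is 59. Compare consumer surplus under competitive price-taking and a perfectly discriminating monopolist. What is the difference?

Perfect competition: P = MC = 59, so 115 − 0.5Q = 59 and Q = 112.
CS = ½·(115 − 59)·112 = 3136.
With perfect price discrimination, output is the efficient level Q = 112 (where demand meets MC), but every buyer pays their willingness to pay: CS = 0 and PS = total surplus.
CS = 0.
Change in consumer surplus: 0 − 3136 = −3136.

Consumer surplus falls by 3136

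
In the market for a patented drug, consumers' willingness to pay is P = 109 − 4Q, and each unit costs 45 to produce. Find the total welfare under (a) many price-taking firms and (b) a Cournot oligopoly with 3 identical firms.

Competition: TS = 512; Cournot: TS = 480

Competitive firms price at marginal cost: P = 45, giving Q = 16.
CS = ½·(109 − 45)·16 = 512; PS = (45 − 45)·16 = 0; TS = 512.
In a 3-firm Cournot equilibrium, symmetry and the first-order condition give q = (109 − 45)/(16) = 4. So Q = 12 and P = 61.
CS = ½·(109 − 61)·12 = 288; PS = (61 − 45)·12 = 192; TS = 480.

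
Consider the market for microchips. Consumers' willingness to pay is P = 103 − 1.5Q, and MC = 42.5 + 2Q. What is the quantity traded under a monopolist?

Q = 12.1

A monopolist chooses Q where MR = MC. MR = 103 − 3Q; setting this equal to 42.5 + 2Q gives Q = 12.1 and P = 84.85.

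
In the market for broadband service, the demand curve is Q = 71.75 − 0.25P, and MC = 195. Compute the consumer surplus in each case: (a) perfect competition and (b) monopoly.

Inverting demand: P = 287 − 4Q.
Perfect competition: P = MC = 195, so 287 − 4Q = 195 and Q = 23.
CS = ½·(287 − 195)·23 = 1058.
The monopolist equates marginal revenue to marginal cost: 287 − 8Q = 195, so Q = 11.5. From demand, P = 241.
CS = ½·(287 − 241)·11.5 = 264.5.

Competition: CS = 1058; Monopoly: CS = 264.5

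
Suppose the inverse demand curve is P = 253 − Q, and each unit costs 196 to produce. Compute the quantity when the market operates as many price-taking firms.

Q = 57

Competitive firms price at marginal cost: P = 196, giving Q = 57.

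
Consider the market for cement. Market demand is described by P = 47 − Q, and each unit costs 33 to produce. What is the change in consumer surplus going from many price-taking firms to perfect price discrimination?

Consumer surplus falls by 98

Competitive firms price at marginal cost: P = 33, giving Q = 14.
CS = ½·(47 − 33)·14 = 98.
With perfect price discrimination, output is the efficient level Q = 14 (where demand meets MC), but every buyer pays their willingness to pay: CS = 0 and PS = total surplus.
CS = 0.
Change in consumer surplus: 0 − 98 = −98.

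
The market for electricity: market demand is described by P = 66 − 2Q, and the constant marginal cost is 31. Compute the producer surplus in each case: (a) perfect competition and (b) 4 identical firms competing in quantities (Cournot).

Perfect competition: P = MC = 31, so 66 − 2Q = 31 and Q = 17.5.
PS = (31 − 31)·17.5 = 0.
Cournot with 4 identical firms: the symmetric best-response condition is 66 − 10q = 31. Each firm produces q = 3.5, total output Q = 14, price P = 38.
PS = (38 − 31)·14 = 98.

Competition: PS = 0; Cournot: PS = 98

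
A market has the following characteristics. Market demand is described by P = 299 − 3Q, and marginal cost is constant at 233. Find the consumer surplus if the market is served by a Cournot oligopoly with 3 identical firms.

CS = 408.375

With 3 symmetric Cournot firms, each firm's FOC gives 299 − 12q = 233, so q = 5.5, Q = 3·5.5 = 16.5, and P = 249.5.
CS = ½·(299 − 249.5)·16.5 = 408.375.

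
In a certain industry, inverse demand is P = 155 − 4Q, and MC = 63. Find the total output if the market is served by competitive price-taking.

Q = 23

Competitive firms price at marginal cost: P = 63, giving Q = 23.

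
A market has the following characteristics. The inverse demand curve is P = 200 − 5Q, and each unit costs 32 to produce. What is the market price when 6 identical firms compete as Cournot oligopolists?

P = 56

With 6 symmetric Cournot firms, each firm's FOC gives 200 − 35q = 32, so q = 4.8, Q = 6·4.8 = 28.8, and P = 56.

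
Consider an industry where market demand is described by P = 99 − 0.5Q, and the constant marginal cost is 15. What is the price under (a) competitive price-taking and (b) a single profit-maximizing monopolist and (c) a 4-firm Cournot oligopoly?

Competition: P = 15; Monopoly: P = 57; Cournot: P = 31.8

Under competition P = MC = 15, so Q = (99 − 15)/0.5 = 168.
A monopolist chooses Q where MR = MC. MR = 99 − Q; setting this equal to 15 gives Q = 84 and P = 57.
With 4 symmetric Cournot firms, each firm's FOC gives 99 − 2.5q = 15, so q = 33.6, Q = 4·33.6 = 134.4, and P = 31.8.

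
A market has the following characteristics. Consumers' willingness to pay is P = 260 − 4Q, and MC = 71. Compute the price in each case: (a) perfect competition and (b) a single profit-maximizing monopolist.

Competition: P = 71; Monopoly: P = 165.5

Perfect competition: P = MC = 71, so 260 − 4Q = 71 and Q = 47.25.
The monopolist equates marginal revenue to marginal cost: 260 − 8Q = 71, so Q = 23.625. From demand, P = 165.5.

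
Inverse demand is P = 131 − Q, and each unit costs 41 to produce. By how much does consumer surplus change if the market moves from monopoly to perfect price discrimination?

CS falls by 1012.5

The monopolist equates marginal revenue to marginal cost: 131 − 2Q = 41, so Q = 45. From demand, P = 86.
CS = ½·(131 − 86)·45 = 1012.5.
Under first-degree price discrimination the firm charges each unit its demand price and produces up to where P = MC, i.e. Q = 90. Consumer surplus is zero; producer surplus equals total surplus.
CS = 0.
Change in consumer surplus: 0 − 1012.5 = −1012.5.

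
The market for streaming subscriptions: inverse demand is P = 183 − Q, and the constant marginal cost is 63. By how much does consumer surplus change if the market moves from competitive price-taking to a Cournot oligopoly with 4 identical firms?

Competitive firms price at marginal cost: P = 63, giving Q = 120.
CS = ½·(183 − 63)·120 = 7200.
With 4 symmetric Cournot firms, each firm's FOC gives 183 − 5q = 63, so q = 24, Q = 4·24 = 96, and P = 87.
CS = ½·(183 − 87)·96 = 4608.
Change in consumer surplus: 4608 − 7200 = −2592.

CS falls by 2592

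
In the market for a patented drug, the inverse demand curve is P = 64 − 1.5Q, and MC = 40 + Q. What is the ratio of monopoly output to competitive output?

Q_m/Q_c = 0.625

A monopolist chooses Q where MR = MC. MR = 64 − 3Q; setting this equal to 40 + Q gives Q = 6 and P = 55.
Under competition P = MC: 64 − 1.5Q = 40 + Q ⇒ Q = 9.6, P = 49.6.
Ratio Q_m/Q_c = 6/9.6 = 0.625.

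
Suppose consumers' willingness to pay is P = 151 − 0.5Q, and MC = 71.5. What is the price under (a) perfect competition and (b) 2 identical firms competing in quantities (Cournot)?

Competition: P = 71.5; Cournot: P = 98

Competitive firms price at marginal cost: P = 71.5, giving Q = 159.
In a 2-firm Cournot equilibrium, symmetry and the first-order condition give q = (151 − 71.5)/(1.5) = 53. So Q = 106 and P = 98.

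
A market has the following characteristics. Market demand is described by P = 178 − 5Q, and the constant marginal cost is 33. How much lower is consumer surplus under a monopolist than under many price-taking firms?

CS falls by 1576.875

Under competition P = MC = 33, so Q = (178 − 33)/5 = 29.
CS = ½·(178 − 33)·29 = 2102.5.
A monopolist chooses Q where MR = MC. MR = 178 − 10Q; setting this equal to 33 gives Q = 14.5 and P = 105.5.
CS = ½·(178 − 105.5)·14.5 = 525.625.
Change in consumer surplus: 525.625 − 2102.5 = −1576.875.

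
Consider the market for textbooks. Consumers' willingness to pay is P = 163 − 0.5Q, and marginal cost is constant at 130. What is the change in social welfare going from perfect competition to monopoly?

TS falls by 272.25

Under competition P = MC = 130, so Q = (163 − 130)/0.5 = 66.
CS = ½·(163 − 130)·66 = 1089; PS = (130 − 130)·66 = 0; TS = 1089.
Monopoly sets MR = MC: 163 − Q = 130 ⇒ Q = 33, P = 163 − 0.5·33 = 146.5.
CS = ½·(163 − 146.5)·33 = 272.25; PS = (146.5 − 130)·33 = 544.5; TS = 816.75.
Change in social welfare: 816.75 − 1089 = −272.25.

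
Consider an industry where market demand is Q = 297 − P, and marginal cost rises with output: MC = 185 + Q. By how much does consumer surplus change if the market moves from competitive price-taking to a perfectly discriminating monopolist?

CS falls by 1568

Inverting demand: P = 297 − Q.
Competitive equilibrium sets price equal to marginal cost: 297 − Q = 185 + Q, so Q = 56 and P = 241.
CS = ½·(297 − 241)·56 = 1568.
With perfect price discrimination, output is the efficient level Q = 56 (where demand meets MC), but every buyer pays their willingness to pay: CS = 0 and PS = total surplus.
CS = 0.
Change in consumer surplus: 0 − 1568 = −1568.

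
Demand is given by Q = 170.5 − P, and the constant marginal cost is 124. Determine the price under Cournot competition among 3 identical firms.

Inverting demand: P = 170.5 − Q.
With 3 symmetric Cournot firms, each firm's FOC gives 170.5 − 4q = 124, so q = 11.625, Q = 3·11.625 = 34.875, and P = 135.625.

P = 135.625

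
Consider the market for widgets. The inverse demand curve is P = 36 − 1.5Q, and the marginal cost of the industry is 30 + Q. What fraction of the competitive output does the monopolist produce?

Monopoly sets MR = MC: 36 − 3Q = 30 + Q ⇒ Q = 1.5, P = 36 − 1.5·1.5 = 33.75.
Competitive equilibrium sets price equal to marginal cost: 36 − 1.5Q = 30 + Q, so Q = 2.4 and P = 32.4.
Ratio Q_m/Q_c = 1.5/2.4 = 0.625.

Q_m/Q_c = 0.625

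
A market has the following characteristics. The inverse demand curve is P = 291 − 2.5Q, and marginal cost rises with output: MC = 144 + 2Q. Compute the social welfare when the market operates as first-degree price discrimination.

Under first-degree price discrimination the firm charges each unit its demand price and produces up to where P = MC, i.e. Q = 98/3. Consumer surplus is zero; producer surplus equals total surplus.
TS = 2401 (equal to competitive TS).

TS = 2401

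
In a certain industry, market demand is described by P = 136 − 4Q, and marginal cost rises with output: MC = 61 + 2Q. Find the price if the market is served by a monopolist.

P = 106

A monopolist chooses Q where MR = MC. MR = 136 − 8Q; setting this equal to 61 + 2Q gives Q = 7.5 and P = 106.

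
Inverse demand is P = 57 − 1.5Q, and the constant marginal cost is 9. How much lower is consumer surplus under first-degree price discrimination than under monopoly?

A monopolist chooses Q where MR = MC. MR = 57 − 3Q; setting this equal to 9 gives Q = 16 and P = 33.
CS = ½·(57 − 33)·16 = 192.
A perfectly discriminating monopolist sells every unit with P(Q) ≥ MC(Q), so output equals the competitive quantity Q = 32. Each buyer pays their reservation price, so CS = 0 and the firm captures all surplus.
CS = 0.
Change in consumer surplus: 0 − 192 = −192.

Consumer surplus falls by 192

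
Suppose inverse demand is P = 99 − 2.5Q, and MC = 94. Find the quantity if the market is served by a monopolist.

Monopoly sets MR = MC: 99 − 5Q = 94 ⇒ Q = 1, P = 99 − 2.5·1 = 96.5.

Q = 1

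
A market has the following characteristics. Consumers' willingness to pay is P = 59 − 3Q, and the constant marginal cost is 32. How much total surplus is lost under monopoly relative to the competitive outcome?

Perfect competition: P = MC = 32, so 59 − 3Q = 32 and Q = 9.
The monopolist equates marginal revenue to marginal cost: 59 − 6Q = 32, so Q = 4.5. From demand, P = 45.5.
DWL is the triangle between Q = 4.5 and Q = 9: ½·(9 − 4.5)·(45.5 − 32) = 30.375.

DWL = 30.375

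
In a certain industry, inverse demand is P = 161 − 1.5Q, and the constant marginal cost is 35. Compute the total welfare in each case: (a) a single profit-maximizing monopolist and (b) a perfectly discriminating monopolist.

Monopoly sets MR = MC: 161 − 3Q = 35 ⇒ Q = 42, P = 161 − 1.5·42 = 98.
CS = ½·(161 − 98)·42 = 1323; PS = (98 − 35)·42 = 2646; TS = 3969.
A perfectly discriminating monopolist sells every unit with P(Q) ≥ MC(Q), so output equals the competitive quantity Q = 84. Each buyer pays their reservation price, so CS = 0 and the firm captures all surplus.
TS = 5292 (equal to competitive TS).

Monopoly: TS = 3969; Perfect PD: TS = 5292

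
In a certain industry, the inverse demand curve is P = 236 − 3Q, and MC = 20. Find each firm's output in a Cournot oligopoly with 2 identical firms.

q_i = 24

In a 2-firm Cournot equilibrium, symmetry and the first-order condition give q = (236 − 20)/(9) = 24. So Q = 48 and P = 92.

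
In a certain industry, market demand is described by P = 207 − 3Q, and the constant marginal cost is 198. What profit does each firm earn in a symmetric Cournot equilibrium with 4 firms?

Cournot with 4 identical firms: the symmetric best-response condition is 207 − 15q = 198. Each firm produces q = 0.6, total output Q = 2.4, price P = 199.8.
Each firm's profit = (199.8 − 198)·0.6 = 1.08.

π_i = 1.08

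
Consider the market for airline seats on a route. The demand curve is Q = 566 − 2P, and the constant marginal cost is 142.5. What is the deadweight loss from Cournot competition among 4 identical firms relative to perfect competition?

Inverting demand: P = 283 − 0.5Q.
Perfect competition: P = MC = 142.5, so 283 − 0.5Q = 142.5 and Q = 281.
Cournot with 4 identical firms: the symmetric best-response condition is 283 − 2.5q = 142.5. Each firm produces q = 56.2, total output Q = 224.8, price P = 170.6.
DWL is the triangle between Q = 224.8 and Q = 281: ½·(281 − 224.8)·(170.6 − 142.5) = 789.61.

DWL = 789.61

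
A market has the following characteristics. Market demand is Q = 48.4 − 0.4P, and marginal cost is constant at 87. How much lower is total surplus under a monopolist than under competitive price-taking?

Inverting demand: P = 121 − 2.5Q.
Perfect competition: P = MC = 87, so 121 − 2.5Q = 87 and Q = 13.6.
CS = ½·(121 − 87)·13.6 = 231.2; PS = (87 − 87)·13.6 = 0; TS = 231.2.
A monopolist chooses Q where MR = MC. MR = 121 − 5Q; setting this equal to 87 gives Q = 6.8 and P = 104.
CS = ½·(121 − 104)·6.8 = 57.8; PS = (104 − 87)·6.8 = 115.6; TS = 173.4.
Change in total surplus: 173.4 − 231.2 = −57.8.

Total surplus falls by 57.8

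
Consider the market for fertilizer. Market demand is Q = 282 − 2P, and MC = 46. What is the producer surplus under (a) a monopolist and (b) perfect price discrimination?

Monopoly: PS = 4512.5; Perfect PD: PS = 9025

Inverting demand: P = 141 − 0.5Q.
A monopolist chooses Q where MR = MC. MR = 141 − Q; setting this equal to 46 gives Q = 95 and P = 93.5.
PS = (93.5 − 46)·95 = 4512.5.
Under first-degree price discrimination the firm charges each unit its demand price and produces up to where P = MC, i.e. Q = 190. Consumer surplus is zero; producer surplus equals total surplus.
PS = ½·(141 − 46)·190 = 9025.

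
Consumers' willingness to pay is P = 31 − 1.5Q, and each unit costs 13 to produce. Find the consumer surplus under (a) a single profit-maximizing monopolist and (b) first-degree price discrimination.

Monopoly sets MR = MC: 31 − 3Q = 13 ⇒ Q = 6, P = 31 − 1.5·6 = 22.
CS = ½·(31 − 22)·6 = 27.
A perfectly discriminating monopolist sells every unit with P(Q) ≥ MC(Q), so output equals the competitive quantity Q = 12. Each buyer pays their reservation price, so CS = 0 and the firm captures all surplus.
CS = 0.

Monopoly: CS = 27; Perfect PD: CS = 0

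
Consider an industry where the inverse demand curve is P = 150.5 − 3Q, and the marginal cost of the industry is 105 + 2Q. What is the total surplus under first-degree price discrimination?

Under first-degree price discrimination the firm charges each unit its demand price and produces up to where P = MC, i.e. Q = 9.1. Consumer surplus is zero; producer surplus equals total surplus.
TS = 207.025 (equal to competitive TS).

TS = 207.025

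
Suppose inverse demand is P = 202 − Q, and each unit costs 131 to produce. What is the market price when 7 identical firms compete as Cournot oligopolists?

With 7 symmetric Cournot firms, each firm's FOC gives 202 − 8q = 131, so q = 8.875, Q = 7·8.875 = 62.125, and P = 139.875.

P = 139.875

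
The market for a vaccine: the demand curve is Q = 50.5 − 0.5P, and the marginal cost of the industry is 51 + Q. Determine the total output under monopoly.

Q = 10

Inverting demand: P = 101 − 2Q.
Monopoly sets MR = MC: 101 − 4Q = 51 + Q ⇒ Q = 10, P = 101 − 2·10 = 81.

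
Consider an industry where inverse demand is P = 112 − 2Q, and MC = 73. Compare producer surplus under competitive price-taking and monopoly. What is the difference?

Producer surplus rises by 190.125

Under competition P = MC = 73, so Q = (112 − 73)/2 = 19.5.
PS = (73 − 73)·19.5 = 0.
A monopolist chooses Q where MR = MC. MR = 112 − 4Q; setting this equal to 73 gives Q = 9.75 and P = 92.5.
PS = (92.5 − 73)·9.75 = 190.125.
Change in producer surplus: 190.125 − 0 = 190.125.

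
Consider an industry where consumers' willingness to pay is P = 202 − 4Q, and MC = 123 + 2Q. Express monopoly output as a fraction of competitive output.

The monopolist equates marginal revenue to marginal cost: 202 − 8Q = 123 + 2Q, so Q = 7.9. From demand, P = 170.4.
Under competition P = MC: 202 − 4Q = 123 + 2Q ⇒ Q = 79/6, P = 448/3.
Ratio Q_m/Q_c = 7.9/(79/6) = 0.6.

Q_m/Q_c = 0.6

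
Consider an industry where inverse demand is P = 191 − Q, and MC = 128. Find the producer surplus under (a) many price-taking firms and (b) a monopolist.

Competition: PS = 0; Monopoly: PS = 992.25

Perfect competition: P = MC = 128, so 191 − Q = 128 and Q = 63.
PS = (128 − 128)·63 = 0.
Monopoly sets MR = MC: 191 − 2Q = 128 ⇒ Q = 31.5, P = 191 − 31.5 = 159.5.
PS = (159.5 − 128)·31.5 = 992.25.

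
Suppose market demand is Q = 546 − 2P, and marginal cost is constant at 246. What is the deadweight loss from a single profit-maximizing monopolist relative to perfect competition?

Inverting demand: P = 273 − 0.5Q.
Competitive firms price at marginal cost: P = 246, giving Q = 54.
Monopoly sets MR = MC: 273 − Q = 246 ⇒ Q = 27, P = 273 − 0.5·27 = 259.5.
DWL is the triangle between Q = 27 and Q = 54: ½·(54 − 27)·(259.5 − 246) = 182.25.

DWL = 182.25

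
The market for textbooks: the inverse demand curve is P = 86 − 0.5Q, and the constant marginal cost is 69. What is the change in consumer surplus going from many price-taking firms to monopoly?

Consumer surplus falls by 216.75

Competitive firms price at marginal cost: P = 69, giving Q = 34.
CS = ½·(86 − 69)·34 = 289.
The monopolist equates marginal revenue to marginal cost: 86 − Q = 69, so Q = 17. From demand, P = 77.5.
CS = ½·(86 − 77.5)·17 = 72.25.
Change in consumer surplus: 72.25 − 289 = −216.75.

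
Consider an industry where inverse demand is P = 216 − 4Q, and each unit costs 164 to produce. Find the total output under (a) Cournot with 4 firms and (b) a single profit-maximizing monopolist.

Cournot: Q = 10.4; Monopoly: Q = 6.5

With 4 symmetric Cournot firms, each firm's FOC gives 216 − 20q = 164, so q = 2.6, Q = 4·2.6 = 10.4, and P = 174.4.
The monopolist equates marginal revenue to marginal cost: 216 − 8Q = 164, so Q = 6.5. From demand, P = 190.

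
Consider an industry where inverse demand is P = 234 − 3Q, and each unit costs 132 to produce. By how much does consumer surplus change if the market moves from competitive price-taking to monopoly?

Competitive firms price at marginal cost: P = 132, giving Q = 34.
CS = ½·(234 − 132)·34 = 1734.
A monopolist chooses Q where MR = MC. MR = 234 − 6Q; setting this equal to 132 gives Q = 17 and P = 183.
CS = ½·(234 − 183)·17 = 433.5.
Change in consumer surplus: 433.5 − 1734 = −1300.5.

Consumer surplus falls by 1300.5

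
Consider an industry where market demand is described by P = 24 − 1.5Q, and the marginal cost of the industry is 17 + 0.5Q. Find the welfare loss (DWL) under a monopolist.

DWL = 2.25

Competitive equilibrium sets price equal to marginal cost: 24 − 1.5Q = 17 + 0.5Q, so Q = 3.5 and P = 18.75.
Monopoly sets MR = MC: 24 − 3Q = 17 + 0.5Q ⇒ Q = 2, P = 24 − 1.5·2 = 21.
CS = ½·(24 − 18.75)·3.5 = 147/16; PS = (18.75·3.5 − 17·3.5 − ½·0.5·3.5²) = 49/16; TS = 12.25.
CS = ½·(24 − 21)·2 = 3; PS = (21·2 − 17·2 − ½·0.5·2²) = 7; TS = 10.
DWL = 12.25 − 10 = 2.25.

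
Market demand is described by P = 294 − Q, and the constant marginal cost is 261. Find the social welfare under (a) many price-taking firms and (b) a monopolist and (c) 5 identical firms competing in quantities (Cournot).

Competitive firms price at marginal cost: P = 261, giving Q = 33.
CS = ½·(294 − 261)·33 = 544.5; PS = (261 − 261)·33 = 0; TS = 544.5.
Monopoly sets MR = MC: 294 − 2Q = 261 ⇒ Q = 16.5, P = 294 − 16.5 = 277.5.
CS = ½·(294 − 277.5)·16.5 = 136.125; PS = (277.5 − 261)·16.5 = 272.25; TS = 408.375.
In a 5-firm Cournot equilibrium, symmetry and the first-order condition give q = (294 − 261)/(6) = 5.5. So Q = 27.5 and P = 266.5.
CS = ½·(294 − 266.5)·27.5 = 378.125; PS = (266.5 − 261)·27.5 = 151.25; TS = 529.375.

Competition: TS = 544.5; Monopoly: TS = 408.375; Cournot: TS = 529.375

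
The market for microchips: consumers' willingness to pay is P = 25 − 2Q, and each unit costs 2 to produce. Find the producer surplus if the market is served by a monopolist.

PS = 66.125

A monopolist chooses Q where MR = MC. MR = 25 − 4Q; setting this equal to 2 gives Q = 5.75 and P = 13.5.
PS = (13.5 − 2)·5.75 = 66.125.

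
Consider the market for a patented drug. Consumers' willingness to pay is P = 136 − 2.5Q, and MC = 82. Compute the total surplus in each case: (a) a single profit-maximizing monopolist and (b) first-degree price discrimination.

The monopolist equates marginal revenue to marginal cost: 136 − 5Q = 82, so Q = 10.8. From demand, P = 109.
CS = ½·(136 − 109)·10.8 = 145.8; PS = (109 − 82)·10.8 = 291.6; TS = 437.4.
With perfect price discrimination, output is the efficient level Q = 21.6 (where demand meets MC), but every buyer pays their willingness to pay: CS = 0 and PS = total surplus.
TS = 583.2 (equal to competitive TS).

Monopoly: TS = 437.4; Perfect PD: TS = 583.2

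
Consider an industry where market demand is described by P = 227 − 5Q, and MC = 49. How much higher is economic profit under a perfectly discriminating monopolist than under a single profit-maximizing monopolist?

π rises by 1584.2

The monopolist equates marginal revenue to marginal cost: 227 − 10Q = 49, so Q = 17.8. From demand, P = 138.
Profit = (138 − 49)·17.8 = 1584.2.
With perfect price discrimination, output is the efficient level Q = 35.6 (where demand meets MC), but every buyer pays their willingness to pay: CS = 0 and PS = total surplus.
PS equals the full surplus area, 3168.4. Profit = 3168.4 = 3168.4.
Change in economic profit: 3168.4 − 1584.2 = 1584.2.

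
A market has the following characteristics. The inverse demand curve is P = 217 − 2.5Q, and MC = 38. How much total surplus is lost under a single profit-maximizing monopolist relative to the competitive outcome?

Under competition P = MC = 38, so Q = (217 − 38)/2.5 = 71.6.
Monopoly sets MR = MC: 217 − 5Q = 38 ⇒ Q = 35.8, P = 217 − 2.5·35.8 = 127.5.
DWL is the triangle between Q = 35.8 and Q = 71.6: ½·(71.6 − 35.8)·(127.5 − 38) = 1602.05.

DWL = 1602.05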